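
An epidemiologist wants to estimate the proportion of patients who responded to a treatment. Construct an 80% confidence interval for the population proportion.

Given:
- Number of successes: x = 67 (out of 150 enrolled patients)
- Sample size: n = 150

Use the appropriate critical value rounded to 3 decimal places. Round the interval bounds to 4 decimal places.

Sample proportion: p̂ = 67/150 = 0.446667

Check conditions for normal approximation:
  np̂ = 67 ≥ 10 ✓
  n(1-p̂) = 83 ≥ 10 ✓

The sample is large enough, so use a z-interval (normal approximation) for the proportion.

For 80% confidence, z* = 1.282 (from standard normal table)

Standard error: SE = √(p̂(1-p̂)/n) = √(0.446667×0.553333/150) = 0.04059192

Margin of error: E = z* × SE = 1.282 × 0.04059192 = 0.052039

Z-interval: p̂ ± E = 0.446667 ± 0.052039 = (0.394628, 0.498706)

Rounded to 4 decimal places:

(0.3946, 0.4987)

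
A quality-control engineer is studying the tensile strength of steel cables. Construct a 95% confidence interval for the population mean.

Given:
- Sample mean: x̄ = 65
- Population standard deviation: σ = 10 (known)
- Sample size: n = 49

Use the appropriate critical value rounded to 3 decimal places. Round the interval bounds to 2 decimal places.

The population standard deviation σ is known, so use a z-interval (standard normal critical value).

For 95% confidence, z* = 1.96 (from standard normal table)

Standard error: SE = σ/√n = 10/√49 = 1.428571

Margin of error: E = z* × SE = 1.96 × 1.428571 = 2.8000

Z-interval: x̄ ± E = 65 ± 2.8000 = (62.2000, 67.8000)

Rounded to 2 decimal places:

(62.20, 67.80)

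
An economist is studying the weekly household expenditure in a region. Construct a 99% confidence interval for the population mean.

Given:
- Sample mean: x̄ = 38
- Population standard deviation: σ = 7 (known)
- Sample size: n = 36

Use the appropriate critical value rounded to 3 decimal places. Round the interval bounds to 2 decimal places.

The population standard deviation σ is known, so use a z-interval (standard normal critical value).

For 99% confidence, z* = 2.576 (from standard normal table)

Standard error: SE = σ/√n = 7/√36 = 1.166667

Margin of error: E = z* × SE = 2.576 × 1.166667 = 3.0053

Z-interval: x̄ ± E = 38 ± 3.0053 = (34.9947, 41.0053)

Rounded to 2 decimal places:

(34.99, 41.01)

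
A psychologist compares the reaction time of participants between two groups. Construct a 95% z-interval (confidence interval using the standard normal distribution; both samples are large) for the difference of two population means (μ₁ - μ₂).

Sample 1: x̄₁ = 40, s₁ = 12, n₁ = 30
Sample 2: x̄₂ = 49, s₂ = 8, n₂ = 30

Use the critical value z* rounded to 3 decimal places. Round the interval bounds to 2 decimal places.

Both samples are large (n₁ = 30 ≥ 30, n₂ = 30 ≥ 30), so a z-interval for the difference of means applies.

Point estimate: x̄₁ - x̄₂ = 40 - 49 = -9

Standard error: SE = √(s₁²/n₁ + s₂²/n₂)
= √(12²/30 + 8²/30)
= √(4.800000 + 2.133333)
= 2.633122

For 95% confidence, z* = 1.96 (from standard normal table)
Margin of error: E = z* × SE = 1.96 × 2.633122 = 5.1609

Z-interval: (x̄₁ - x̄₂) ± E = -9 ± 5.1609 = (-14.1609, -3.8391)

Rounded to 2 decimal places:

(-14.16, -3.84)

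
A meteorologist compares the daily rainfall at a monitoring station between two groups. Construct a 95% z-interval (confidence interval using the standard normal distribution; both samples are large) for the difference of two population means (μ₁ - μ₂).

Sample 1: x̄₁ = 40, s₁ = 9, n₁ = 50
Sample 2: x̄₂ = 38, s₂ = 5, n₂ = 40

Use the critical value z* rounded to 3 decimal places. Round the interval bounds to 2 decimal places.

Both samples are large (n₁ = 50 ≥ 30, n₂ = 40 ≥ 30), so a z-interval for the difference of means applies.

Point estimate: x̄₁ - x̄₂ = 40 - 38 = 2

Standard error: SE = √(s₁²/n₁ + s₂²/n₂)
= √(9²/50 + 5²/40)
= √(1.620000 + 0.625000)
= 1.498332

For 95% confidence, z* = 1.96 (from standard normal table)
Margin of error: E = z* × SE = 1.96 × 1.498332 = 2.9367

Z-interval: (x̄₁ - x̄₂) ± E = 2 ± 2.9367 = (-0.9367, 4.9367)

Rounded to 2 decimal places:

(-0.94, 4.94)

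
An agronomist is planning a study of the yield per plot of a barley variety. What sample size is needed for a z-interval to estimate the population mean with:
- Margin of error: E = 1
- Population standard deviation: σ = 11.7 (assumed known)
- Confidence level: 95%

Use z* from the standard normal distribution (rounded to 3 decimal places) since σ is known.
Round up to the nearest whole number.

Using z* since population σ is known (z-interval formula).

For 95% confidence, z* = 1.96 (from standard normal table)

Sample size formula for z-interval: n = (z*σ/E)²

n = (1.96 × 11.7 / 1)²
  = (22.932000)²
  = 525.8766

Round up to the nearest whole number: n = 526

526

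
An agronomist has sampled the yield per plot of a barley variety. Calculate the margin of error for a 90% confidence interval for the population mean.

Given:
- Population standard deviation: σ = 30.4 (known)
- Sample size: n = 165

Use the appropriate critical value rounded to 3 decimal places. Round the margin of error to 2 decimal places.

The population standard deviation σ is known, so use the z-interval margin of error formula.

For 90% confidence, z* = 1.645 (from standard normal table)

Margin of error formula for z-interval: E = z* × σ/√n

E = 1.645 × 30.4/√165
  = 1.645 × 2.366637
  = 3.8931

Rounded to 2 decimal places:

3.89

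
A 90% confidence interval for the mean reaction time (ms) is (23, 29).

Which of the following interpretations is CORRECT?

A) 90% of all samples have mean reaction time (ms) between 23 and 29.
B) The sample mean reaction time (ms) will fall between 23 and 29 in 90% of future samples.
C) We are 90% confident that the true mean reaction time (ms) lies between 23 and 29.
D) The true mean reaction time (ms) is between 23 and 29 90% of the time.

A confidence interval represents our confidence in the procedure, not a probability statement about the parameter.

Key concept: If we repeated this sampling process many times and computed a 90% CI each time, about 90% of those intervals would contain the true population parameter.

For this specific interval (23, 29):
- Midpoint (point estimate): 26
- Margin of error: 3

The correct interpretation is the one stating confidence that the true parameter lies in the interval — option C.

C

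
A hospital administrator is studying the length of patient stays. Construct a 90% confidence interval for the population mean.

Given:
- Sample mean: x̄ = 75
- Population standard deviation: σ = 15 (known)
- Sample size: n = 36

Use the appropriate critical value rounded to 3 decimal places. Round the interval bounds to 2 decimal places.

The population standard deviation σ is known, so use a z-interval (standard normal critical value).

For 90% confidence, z* = 1.645 (from standard normal table)

Standard error: SE = σ/√n = 15/√36 = 2.500000

Margin of error: E = z* × SE = 1.645 × 2.500000 = 4.1125

Z-interval: x̄ ± E = 75 ± 4.1125 = (70.8875, 79.1125)

Rounded to 2 decimal places:

(70.89, 79.11)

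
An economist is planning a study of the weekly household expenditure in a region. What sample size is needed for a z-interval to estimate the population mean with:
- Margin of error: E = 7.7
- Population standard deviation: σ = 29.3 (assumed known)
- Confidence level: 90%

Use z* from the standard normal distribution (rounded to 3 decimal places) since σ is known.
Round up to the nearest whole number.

Using z* since population σ is known (z-interval formula).

For 90% confidence, z* = 1.645 (from standard normal table)

Sample size formula for z-interval: n = (z*σ/E)²

n = (1.645 × 29.3 / 7.7)²
  = (6.259545)²
  = 39.1819

Round up to the nearest whole number: n = 40

40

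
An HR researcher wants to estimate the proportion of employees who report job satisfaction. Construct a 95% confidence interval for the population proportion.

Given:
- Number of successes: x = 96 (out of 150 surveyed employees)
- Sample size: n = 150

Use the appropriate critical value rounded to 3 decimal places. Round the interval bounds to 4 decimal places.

Sample proportion: p̂ = 96/150 = 0.640000

Check conditions for normal approximation:
  np̂ = 96 ≥ 10 ✓
  n(1-p̂) = 54 ≥ 10 ✓

The sample is large enough, so use a z-interval (normal approximation) for the proportion.

For 95% confidence, z* = 1.96 (from standard normal table)

Standard error: SE = √(p̂(1-p̂)/n) = √(0.640000×0.360000/150) = 0.03919184

Margin of error: E = z* × SE = 1.96 × 0.03919184 = 0.076816

Z-interval: p̂ ± E = 0.640000 ± 0.076816 = (0.563184, 0.716816)

Rounded to 4 decimal places:

(0.5632, 0.7168)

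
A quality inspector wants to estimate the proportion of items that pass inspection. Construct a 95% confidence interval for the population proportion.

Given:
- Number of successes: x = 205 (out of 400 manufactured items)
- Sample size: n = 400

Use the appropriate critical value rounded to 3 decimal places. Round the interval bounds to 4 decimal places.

Sample proportion: p̂ = 205/400 = 0.512500

Check conditions for normal approximation:
  np̂ = 205 ≥ 10 ✓
  n(1-p̂) = 195 ≥ 10 ✓

The sample is large enough, so use a z-interval (normal approximation) for the proportion.

For 95% confidence, z* = 1.96 (from standard normal table)

Standard error: SE = √(p̂(1-p̂)/n) = √(0.512500×0.487500/400) = 0.02499219

Margin of error: E = z* × SE = 1.96 × 0.02499219 = 0.048985

Z-interval: p̂ ± E = 0.512500 ± 0.048985 = (0.463515, 0.561485)

Rounded to 4 decimal places:

(0.4635, 0.5615)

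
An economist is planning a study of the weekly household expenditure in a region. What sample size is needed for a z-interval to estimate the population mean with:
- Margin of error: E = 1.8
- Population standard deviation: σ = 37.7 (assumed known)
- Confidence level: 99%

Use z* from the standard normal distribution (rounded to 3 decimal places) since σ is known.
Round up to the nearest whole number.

Using z* since population σ is known (z-interval formula).

For 99% confidence, z* = 2.576 (from standard normal table)

Sample size formula for z-interval: n = (z*σ/E)²

n = (2.576 × 37.7 / 1.8)²
  = (53.952889)²
  = 2910.9142

Round up to the nearest whole number: n = 2911

2911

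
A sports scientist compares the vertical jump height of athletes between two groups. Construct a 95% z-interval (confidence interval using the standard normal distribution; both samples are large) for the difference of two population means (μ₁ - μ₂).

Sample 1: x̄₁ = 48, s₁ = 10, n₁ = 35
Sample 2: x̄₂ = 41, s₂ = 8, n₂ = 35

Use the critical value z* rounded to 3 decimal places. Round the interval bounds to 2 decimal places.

Both samples are large (n₁ = 35 ≥ 30, n₂ = 35 ≥ 30), so a z-interval for the difference of means applies.

Point estimate: x̄₁ - x̄₂ = 48 - 41 = 7

Standard error: SE = √(s₁²/n₁ + s₂²/n₂)
= √(10²/35 + 8²/35)
= √(2.857143 + 1.828571)
= 2.164651

For 95% confidence, z* = 1.96 (from standard normal table)
Margin of error: E = z* × SE = 1.96 × 2.164651 = 4.2427

Z-interval: (x̄₁ - x̄₂) ± E = 7 ± 4.2427 = (2.7573, 11.2427)

Rounded to 2 decimal places:

(2.76, 11.24)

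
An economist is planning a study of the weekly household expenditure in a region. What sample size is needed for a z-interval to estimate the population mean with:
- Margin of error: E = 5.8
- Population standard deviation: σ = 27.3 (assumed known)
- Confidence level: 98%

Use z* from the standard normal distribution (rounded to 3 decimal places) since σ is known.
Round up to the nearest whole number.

Using z* since population σ is known (z-interval formula).

For 98% confidence, z* = 2.326 (from standard normal table)

Sample size formula for z-interval: n = (z*σ/E)²

n = (2.326 × 27.3 / 5.8)²
  = (10.948241)²
  = 119.8640

Round up to the nearest whole number: n = 120

120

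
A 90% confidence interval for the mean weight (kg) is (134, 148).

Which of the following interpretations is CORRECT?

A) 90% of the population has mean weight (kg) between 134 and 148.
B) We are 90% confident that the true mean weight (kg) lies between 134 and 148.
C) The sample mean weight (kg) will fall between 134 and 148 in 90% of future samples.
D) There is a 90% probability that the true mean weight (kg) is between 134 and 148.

A confidence interval represents our confidence in the procedure, not a probability statement about the parameter.

Key concept: If we repeated this sampling process many times and computed a 90% CI each time, about 90% of those intervals would contain the true population parameter.

For this specific interval (134, 148):
- Midpoint (point estimate): 141
- Margin of error: 7

The correct interpretation is the one stating confidence that the true parameter lies in the interval — option B.

B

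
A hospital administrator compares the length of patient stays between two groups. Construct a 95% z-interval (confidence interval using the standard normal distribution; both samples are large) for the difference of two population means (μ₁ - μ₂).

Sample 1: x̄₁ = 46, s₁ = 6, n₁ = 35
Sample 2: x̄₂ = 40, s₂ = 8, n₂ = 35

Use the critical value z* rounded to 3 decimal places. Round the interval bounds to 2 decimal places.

Both samples are large (n₁ = 35 ≥ 30, n₂ = 35 ≥ 30), so a z-interval for the difference of means applies.

Point estimate: x̄₁ - x̄₂ = 46 - 40 = 6

Standard error: SE = √(s₁²/n₁ + s₂²/n₂)
= √(6²/35 + 8²/35)
= √(1.028571 + 1.828571)
= 1.690309

For 95% confidence, z* = 1.96 (from standard normal table)
Margin of error: E = z* × SE = 1.96 × 1.690309 = 3.3130

Z-interval: (x̄₁ - x̄₂) ± E = 6 ± 3.3130 = (2.6870, 9.3130)

Rounded to 2 decimal places:

(2.69, 9.31)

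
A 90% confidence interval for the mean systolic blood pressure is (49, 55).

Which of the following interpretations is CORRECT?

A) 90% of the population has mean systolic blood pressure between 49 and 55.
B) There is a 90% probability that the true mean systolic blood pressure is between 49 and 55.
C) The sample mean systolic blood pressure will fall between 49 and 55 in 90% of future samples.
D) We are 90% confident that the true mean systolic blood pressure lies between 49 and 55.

A confidence interval represents our confidence in the procedure, not a probability statement about the parameter.

Key concept: If we repeated this sampling process many times and computed a 90% CI each time, about 90% of those intervals would contain the true population parameter.

For this specific interval (49, 55):
- Midpoint (point estimate): 52
- Margin of error: 3

The correct interpretation is the one stating confidence that the true parameter lies in the interval — option D.

D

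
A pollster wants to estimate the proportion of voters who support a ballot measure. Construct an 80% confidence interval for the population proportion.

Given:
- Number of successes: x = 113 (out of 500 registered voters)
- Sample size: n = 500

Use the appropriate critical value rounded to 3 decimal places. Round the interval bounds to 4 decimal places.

Sample proportion: p̂ = 113/500 = 0.226000

Check conditions for normal approximation:
  np̂ = 113 ≥ 10 ✓
  n(1-p̂) = 387 ≥ 10 ✓

The sample is large enough, so use a z-interval (normal approximation) for the proportion.

For 80% confidence, z* = 1.282 (from standard normal table)

Standard error: SE = √(p̂(1-p̂)/n) = √(0.226000×0.774000/500) = 0.01870422

Margin of error: E = z* × SE = 1.282 × 0.01870422 = 0.023979

Z-interval: p̂ ± E = 0.226000 ± 0.023979 = (0.202021, 0.249979)

Rounded to 4 decimal places:

(0.2020, 0.2500)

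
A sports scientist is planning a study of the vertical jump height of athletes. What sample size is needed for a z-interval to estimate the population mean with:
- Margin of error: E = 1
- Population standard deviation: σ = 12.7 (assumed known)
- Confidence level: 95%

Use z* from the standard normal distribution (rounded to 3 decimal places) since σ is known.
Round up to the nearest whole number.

Using z* since population σ is known (z-interval formula).

For 95% confidence, z* = 1.96 (from standard normal table)

Sample size formula for z-interval: n = (z*σ/E)²

n = (1.96 × 12.7 / 1)²
  = (24.892000)²
  = 619.6117

Round up to the nearest whole number: n = 620

620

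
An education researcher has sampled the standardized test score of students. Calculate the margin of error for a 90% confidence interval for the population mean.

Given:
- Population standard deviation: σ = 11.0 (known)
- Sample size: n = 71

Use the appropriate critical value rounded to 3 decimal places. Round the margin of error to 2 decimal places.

The population standard deviation σ is known, so use the z-interval margin of error formula.

For 90% confidence, z* = 1.645 (from standard normal table)

Margin of error formula for z-interval: E = z* × σ/√n

E = 1.645 × 11.0/√71
  = 1.645 × 1.305460
  = 2.1475

Rounded to 2 decimal places:

2.15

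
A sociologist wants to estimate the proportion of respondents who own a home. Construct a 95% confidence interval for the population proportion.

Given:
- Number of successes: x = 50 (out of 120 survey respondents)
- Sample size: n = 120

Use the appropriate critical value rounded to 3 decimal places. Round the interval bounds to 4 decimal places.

Sample proportion: p̂ = 50/120 = 0.416667

Check conditions for normal approximation:
  np̂ = 50 ≥ 10 ✓
  n(1-p̂) = 70 ≥ 10 ✓

The sample is large enough, so use a z-interval (normal approximation) for the proportion.

For 95% confidence, z* = 1.96 (from standard normal table)

Standard error: SE = √(p̂(1-p̂)/n) = √(0.416667×0.583333/120) = 0.04500514

Margin of error: E = z* × SE = 1.96 × 0.04500514 = 0.088210

Z-interval: p̂ ± E = 0.416667 ± 0.088210 = (0.328457, 0.504877)

Rounded to 4 decimal places:

(0.3285, 0.5049)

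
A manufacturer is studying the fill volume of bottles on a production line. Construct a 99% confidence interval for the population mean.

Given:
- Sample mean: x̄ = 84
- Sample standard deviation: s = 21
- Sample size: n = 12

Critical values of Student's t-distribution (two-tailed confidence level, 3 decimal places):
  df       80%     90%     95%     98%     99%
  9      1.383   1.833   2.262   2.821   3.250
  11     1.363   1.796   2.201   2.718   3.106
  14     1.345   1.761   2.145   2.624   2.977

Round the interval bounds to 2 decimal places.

The population standard deviation σ is unknown (only the sample standard deviation s is given), so use a t-interval with df = n - 1 = 12 - 1 = 11.

For 99% confidence with df = 11, t* = 3.106 (from t-table)

Standard error: SE = s/√n = 21/√12 = 6.062178

Margin of error: E = t* × SE = 3.106 × 6.062178 = 18.8291

T-interval: x̄ ± E = 84 ± 18.8291 = (65.1709, 102.8291)

Rounded to 2 decimal places:

(65.17, 102.83)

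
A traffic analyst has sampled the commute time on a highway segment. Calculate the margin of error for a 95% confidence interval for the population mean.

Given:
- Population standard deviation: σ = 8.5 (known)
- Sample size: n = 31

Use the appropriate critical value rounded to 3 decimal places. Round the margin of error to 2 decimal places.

The population standard deviation σ is known, so use the z-interval margin of error formula.

For 95% confidence, z* = 1.96 (from standard normal table)

Margin of error formula for z-interval: E = z* × σ/√n

E = 1.96 × 8.5/√31
  = 1.96 × 1.526645
  = 2.9922

Rounded to 2 decimal places:

2.99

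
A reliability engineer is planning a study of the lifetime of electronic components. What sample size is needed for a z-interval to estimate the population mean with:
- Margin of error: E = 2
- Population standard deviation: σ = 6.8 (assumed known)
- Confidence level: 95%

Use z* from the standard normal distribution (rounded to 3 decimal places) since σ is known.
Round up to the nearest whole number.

Using z* since population σ is known (z-interval formula).

For 95% confidence, z* = 1.96 (from standard normal table)

Sample size formula for z-interval: n = (z*σ/E)²

n = (1.96 × 6.8 / 2)²
  = (6.664000)²
  = 44.4089

Round up to the nearest whole number: n = 45

45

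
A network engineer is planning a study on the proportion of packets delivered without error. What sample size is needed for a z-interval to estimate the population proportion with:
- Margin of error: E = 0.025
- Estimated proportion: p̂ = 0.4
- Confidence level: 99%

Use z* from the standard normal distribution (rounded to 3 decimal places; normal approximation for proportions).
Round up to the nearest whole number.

Using z* for proportion z-interval (normal approximation).

For 99% confidence, z* = 2.576 (from standard normal table)

Sample size formula for proportion z-interval: n = z*²p̂(1-p̂)/E²

n = 2.576² × 0.4 × 0.6 / 0.025²
  = 6.635776 × 0.24 / 0.000625
  = 2548.1380

Round up to the nearest whole number: n = 2549

2549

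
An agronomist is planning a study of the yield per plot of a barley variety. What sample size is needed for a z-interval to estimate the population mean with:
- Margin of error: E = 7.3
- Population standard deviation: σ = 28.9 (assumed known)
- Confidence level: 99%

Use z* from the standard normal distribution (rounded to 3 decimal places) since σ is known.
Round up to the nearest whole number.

Using z* since population σ is known (z-interval formula).

For 99% confidence, z* = 2.576 (from standard normal table)

Sample size formula for z-interval: n = (z*σ/E)²

n = (2.576 × 28.9 / 7.3)²
  = (10.198137)²
  = 104.0020

Round up to the nearest whole number: n = 105

105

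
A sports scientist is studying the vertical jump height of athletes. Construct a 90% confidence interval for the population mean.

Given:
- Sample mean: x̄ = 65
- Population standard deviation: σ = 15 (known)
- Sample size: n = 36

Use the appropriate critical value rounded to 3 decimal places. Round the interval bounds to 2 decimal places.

The population standard deviation σ is known, so use a z-interval (standard normal critical value).

For 90% confidence, z* = 1.645 (from standard normal table)

Standard error: SE = σ/√n = 15/√36 = 2.500000

Margin of error: E = z* × SE = 1.645 × 2.500000 = 4.1125

Z-interval: x̄ ± E = 65 ± 4.1125 = (60.8875, 69.1125)

Rounded to 2 decimal places:

(60.89, 69.11)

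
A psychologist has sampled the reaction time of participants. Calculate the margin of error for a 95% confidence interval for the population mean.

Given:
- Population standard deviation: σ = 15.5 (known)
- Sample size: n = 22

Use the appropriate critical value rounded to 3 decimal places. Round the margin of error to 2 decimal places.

The population standard deviation σ is known, so use the z-interval margin of error formula.

For 95% confidence, z* = 1.96 (from standard normal table)

Margin of error formula for z-interval: E = z* × σ/√n

E = 1.96 × 15.5/√22
  = 1.96 × 3.304611
  = 6.4770

Rounded to 2 decimal places:

6.48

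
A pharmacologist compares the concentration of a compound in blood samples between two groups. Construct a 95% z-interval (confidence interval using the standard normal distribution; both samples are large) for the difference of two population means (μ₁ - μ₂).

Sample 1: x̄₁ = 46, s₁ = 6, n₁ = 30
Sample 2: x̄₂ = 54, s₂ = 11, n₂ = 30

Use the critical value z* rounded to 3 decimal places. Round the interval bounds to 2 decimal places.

Both samples are large (n₁ = 30 ≥ 30, n₂ = 30 ≥ 30), so a z-interval for the difference of means applies.

Point estimate: x̄₁ - x̄₂ = 46 - 54 = -8

Standard error: SE = √(s₁²/n₁ + s₂²/n₂)
= √(6²/30 + 11²/30)
= √(1.200000 + 4.033333)
= 2.287648

For 95% confidence, z* = 1.96 (from standard normal table)
Margin of error: E = z* × SE = 1.96 × 2.287648 = 4.4838

Z-interval: (x̄₁ - x̄₂) ± E = -8 ± 4.4838 = (-12.4838, -3.5162)

Rounded to 2 decimal places:

(-12.48, -3.52)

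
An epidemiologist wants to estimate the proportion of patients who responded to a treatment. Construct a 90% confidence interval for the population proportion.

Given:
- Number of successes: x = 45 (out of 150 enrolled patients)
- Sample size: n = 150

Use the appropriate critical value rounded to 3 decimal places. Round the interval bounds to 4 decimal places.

Sample proportion: p̂ = 45/150 = 0.3000000

Check conditions for normal approximation:
  np̂ = 45 ≥ 10 ✓
  n(1-p̂) = 105 ≥ 10 ✓

The sample is large enough, so use a z-interval (normal approximation) for the proportion.

For 90% confidence, z* = 1.645 (from standard normal table)

Standard error: SE = √(p̂(1-p̂)/n) = √(0.3000000×0.7000000/150) = 0.037416574

Margin of error: E = z* × SE = 1.645 × 0.037416574 = 0.0615503

Z-interval: p̂ ± E = 0.3000000 ± 0.0615503 = (0.2384497, 0.3615503)

Rounded to 4 decimal places:

(0.2384, 0.3616)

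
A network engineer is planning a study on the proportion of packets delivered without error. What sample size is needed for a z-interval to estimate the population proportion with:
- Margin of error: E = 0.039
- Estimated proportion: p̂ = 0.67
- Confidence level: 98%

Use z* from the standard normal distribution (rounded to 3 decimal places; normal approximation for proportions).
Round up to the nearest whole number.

Using z* for proportion z-interval (normal approximation).

For 98% confidence, z* = 2.326 (from standard normal table)

Sample size formula for proportion z-interval: n = z*²p̂(1-p̂)/E²

n = 2.326² × 0.67 × 0.33 / 0.039²
  = 5.410276 × 0.2211 / 0.001521
  = 786.4642

Round up to the nearest whole number: n = 787

787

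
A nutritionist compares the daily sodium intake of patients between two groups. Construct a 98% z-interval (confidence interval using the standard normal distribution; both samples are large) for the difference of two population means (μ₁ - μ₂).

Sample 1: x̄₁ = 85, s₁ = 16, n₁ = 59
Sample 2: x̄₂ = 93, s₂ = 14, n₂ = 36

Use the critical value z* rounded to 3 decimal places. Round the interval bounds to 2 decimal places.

Both samples are large (n₁ = 59 ≥ 30, n₂ = 36 ≥ 30), so a z-interval for the difference of means applies.

Point estimate: x̄₁ - x̄₂ = 85 - 93 = -8

Standard error: SE = √(s₁²/n₁ + s₂²/n₂)
= √(16²/59 + 14²/36)
= √(4.338983 + 5.444444)
= 3.127847

For 98% confidence, z* = 2.326 (from standard normal table)
Margin of error: E = z* × SE = 2.326 × 3.127847 = 7.2754

Z-interval: (x̄₁ - x̄₂) ± E = -8 ± 7.2754 = (-15.2754, -0.7246)

Rounded to 2 decimal places:

(-15.28, -0.72)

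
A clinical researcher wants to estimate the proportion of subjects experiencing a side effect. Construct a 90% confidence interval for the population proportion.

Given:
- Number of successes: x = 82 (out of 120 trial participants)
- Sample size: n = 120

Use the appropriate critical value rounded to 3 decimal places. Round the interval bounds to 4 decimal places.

Sample proportion: p̂ = 82/120 = 0.683333

Check conditions for normal approximation:
  np̂ = 82 ≥ 10 ✓
  n(1-p̂) = 38 ≥ 10 ✓

The sample is large enough, so use a z-interval (normal approximation) for the proportion.

For 90% confidence, z* = 1.645 (from standard normal table)

Standard error: SE = √(p̂(1-p̂)/n) = √(0.683333×0.316667/120) = 0.04246458

Margin of error: E = z* × SE = 1.645 × 0.04246458 = 0.069854

Z-interval: p̂ ± E = 0.683333 ± 0.069854 = (0.613479, 0.753188)

Rounded to 4 decimal places:

(0.6135, 0.7532)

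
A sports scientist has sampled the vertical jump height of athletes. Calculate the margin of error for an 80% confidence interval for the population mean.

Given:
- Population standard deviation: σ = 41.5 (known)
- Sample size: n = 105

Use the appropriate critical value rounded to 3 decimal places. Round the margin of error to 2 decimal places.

The population standard deviation σ is known, so use the z-interval margin of error formula.

For 80% confidence, z* = 1.282 (from standard normal table)

Margin of error formula for z-interval: E = z* × σ/√n

E = 1.282 × 41.5/√105
  = 1.282 × 4.049985
  = 5.1921

Rounded to 2 decimal places:

5.19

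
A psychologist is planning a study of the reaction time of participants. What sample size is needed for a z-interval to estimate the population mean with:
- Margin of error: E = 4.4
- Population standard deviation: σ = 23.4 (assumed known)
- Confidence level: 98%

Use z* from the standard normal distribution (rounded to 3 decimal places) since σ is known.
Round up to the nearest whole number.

Using z* since population σ is known (z-interval formula).

For 98% confidence, z* = 2.326 (from standard normal table)

Sample size formula for z-interval: n = (z*σ/E)²

n = (2.326 × 23.4 / 4.4)²
  = (12.370091)²
  = 153.0191

Round up to the nearest whole number: n = 154

154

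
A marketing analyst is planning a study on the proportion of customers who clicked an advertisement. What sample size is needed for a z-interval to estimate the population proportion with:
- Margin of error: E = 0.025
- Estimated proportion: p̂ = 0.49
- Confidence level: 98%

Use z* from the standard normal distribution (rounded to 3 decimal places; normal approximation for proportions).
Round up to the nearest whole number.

Using z* for proportion z-interval (normal approximation).

For 98% confidence, z* = 2.326 (from standard normal table)

Sample size formula for proportion z-interval: n = z*²p̂(1-p̂)/E²

n = 2.326² × 0.49 × 0.51 / 0.025²
  = 5.410276 × 0.2499 / 0.000625
  = 2163.2448

Round up to the nearest whole number: n = 2164

2164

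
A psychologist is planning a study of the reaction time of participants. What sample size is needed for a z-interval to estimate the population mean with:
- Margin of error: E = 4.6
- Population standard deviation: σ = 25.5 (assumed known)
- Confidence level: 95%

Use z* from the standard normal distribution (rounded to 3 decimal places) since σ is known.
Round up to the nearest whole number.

Using z* since population σ is known (z-interval formula).

For 95% confidence, z* = 1.96 (from standard normal table)

Sample size formula for z-interval: n = (z*σ/E)²

n = (1.96 × 25.5 / 4.6)²
  = (10.865217)²
  = 118.0529

Round up to the nearest whole number: n = 119

119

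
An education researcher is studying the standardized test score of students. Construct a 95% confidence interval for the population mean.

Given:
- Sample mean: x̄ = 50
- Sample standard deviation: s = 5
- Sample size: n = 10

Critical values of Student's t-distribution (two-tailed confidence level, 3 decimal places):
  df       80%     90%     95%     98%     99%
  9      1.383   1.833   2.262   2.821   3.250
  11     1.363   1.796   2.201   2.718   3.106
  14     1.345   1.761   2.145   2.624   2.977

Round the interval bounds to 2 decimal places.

The population standard deviation σ is unknown (only the sample standard deviation s is given), so use a t-interval with df = n - 1 = 10 - 1 = 9.

For 95% confidence with df = 9, t* = 2.262 (from t-table)

Standard error: SE = s/√n = 5/√10 = 1.581139

Margin of error: E = t* × SE = 2.262 × 1.581139 = 3.5765

T-interval: x̄ ± E = 50 ± 3.5765 = (46.4235, 53.5765)

Rounded to 2 decimal places:

(46.42, 53.58)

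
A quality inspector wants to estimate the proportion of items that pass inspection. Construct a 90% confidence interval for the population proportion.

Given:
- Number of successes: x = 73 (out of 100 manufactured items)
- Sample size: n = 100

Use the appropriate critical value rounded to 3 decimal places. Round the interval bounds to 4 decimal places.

Sample proportion: p̂ = 73/100 = 0.730000

Check conditions for normal approximation:
  np̂ = 73 ≥ 10 ✓
  n(1-p̂) = 27 ≥ 10 ✓

The sample is large enough, so use a z-interval (normal approximation) for the proportion.

For 90% confidence, z* = 1.645 (from standard normal table)

Standard error: SE = √(p̂(1-p̂)/n) = √(0.730000×0.270000/100) = 0.04439595

Margin of error: E = z* × SE = 1.645 × 0.04439595 = 0.073031

Z-interval: p̂ ± E = 0.730000 ± 0.073031 = (0.656969, 0.803031)

Rounded to 4 decimal places:

(0.6570, 0.8030)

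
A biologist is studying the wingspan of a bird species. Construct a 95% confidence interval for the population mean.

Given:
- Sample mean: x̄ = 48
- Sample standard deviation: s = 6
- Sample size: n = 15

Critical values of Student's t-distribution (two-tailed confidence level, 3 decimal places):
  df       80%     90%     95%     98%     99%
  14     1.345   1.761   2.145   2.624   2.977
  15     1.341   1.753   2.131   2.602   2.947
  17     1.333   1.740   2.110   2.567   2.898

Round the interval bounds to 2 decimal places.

The population standard deviation σ is unknown (only the sample standard deviation s is given), so use a t-interval with df = n - 1 = 15 - 1 = 14.

For 95% confidence with df = 14, t* = 2.145 (from t-table)

Standard error: SE = s/√n = 6/√15 = 1.549193

Margin of error: E = t* × SE = 2.145 × 1.549193 = 3.3230

T-interval: x̄ ± E = 48 ± 3.3230 = (44.6770, 51.3230)

Rounded to 2 decimal places:

(44.68, 51.32)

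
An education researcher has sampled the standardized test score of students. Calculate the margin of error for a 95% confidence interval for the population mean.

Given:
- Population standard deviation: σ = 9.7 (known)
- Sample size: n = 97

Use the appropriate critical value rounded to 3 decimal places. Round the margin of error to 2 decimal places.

The population standard deviation σ is known, so use the z-interval margin of error formula.

For 95% confidence, z* = 1.96 (from standard normal table)

Margin of error formula for z-interval: E = z* × σ/√n

E = 1.96 × 9.7/√97
  = 1.96 × 0.984886
  = 1.9304

Rounded to 2 decimal places:

1.93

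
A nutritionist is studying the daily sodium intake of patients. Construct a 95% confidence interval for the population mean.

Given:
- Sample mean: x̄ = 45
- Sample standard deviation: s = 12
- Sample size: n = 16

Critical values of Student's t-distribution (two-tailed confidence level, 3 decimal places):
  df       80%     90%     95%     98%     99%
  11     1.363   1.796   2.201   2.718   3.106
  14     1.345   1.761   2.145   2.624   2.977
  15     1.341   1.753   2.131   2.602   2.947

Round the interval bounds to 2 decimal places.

The population standard deviation σ is unknown (only the sample standard deviation s is given), so use a t-interval with df = n - 1 = 16 - 1 = 15.

For 95% confidence with df = 15, t* = 2.131 (from t-table)

Standard error: SE = s/√n = 12/√16 = 3.000000

Margin of error: E = t* × SE = 2.131 × 3.000000 = 6.3930

T-interval: x̄ ± E = 45 ± 6.3930 = (38.6070, 51.3930)

Rounded to 2 decimal places:

(38.61, 51.39)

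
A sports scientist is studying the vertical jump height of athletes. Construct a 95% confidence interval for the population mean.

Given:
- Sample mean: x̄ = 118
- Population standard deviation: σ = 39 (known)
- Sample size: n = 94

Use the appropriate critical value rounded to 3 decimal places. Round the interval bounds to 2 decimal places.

The population standard deviation σ is known, so use a z-interval (standard normal critical value).

For 95% confidence, z* = 1.96 (from standard normal table)

Standard error: SE = σ/√n = 39/√94 = 4.022543

Margin of error: E = z* × SE = 1.96 × 4.022543 = 7.8842

Z-interval: x̄ ± E = 118 ± 7.8842 = (110.1158, 125.8842)

Rounded to 2 decimal places:

(110.12, 125.88)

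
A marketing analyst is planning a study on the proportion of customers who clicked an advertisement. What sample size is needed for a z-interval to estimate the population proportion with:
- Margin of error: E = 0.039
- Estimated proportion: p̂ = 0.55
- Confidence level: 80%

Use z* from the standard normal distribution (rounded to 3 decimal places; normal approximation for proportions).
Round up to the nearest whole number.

Using z* for proportion z-interval (normal approximation).

For 80% confidence, z* = 1.282 (from standard normal table)

Sample size formula for proportion z-interval: n = z*²p̂(1-p̂)/E²

n = 1.282² × 0.55 × 0.45 / 0.039²
  = 1.643524 × 0.2475 / 0.001521
  = 267.4373

Round up to the nearest whole number: n = 268

268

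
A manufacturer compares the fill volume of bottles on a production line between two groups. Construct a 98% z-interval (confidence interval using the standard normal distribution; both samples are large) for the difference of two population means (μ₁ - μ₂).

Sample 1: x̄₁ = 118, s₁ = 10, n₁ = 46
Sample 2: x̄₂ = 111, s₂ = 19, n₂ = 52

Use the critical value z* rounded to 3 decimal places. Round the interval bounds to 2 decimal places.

Both samples are large (n₁ = 46 ≥ 30, n₂ = 52 ≥ 30), so a z-interval for the difference of means applies.

Point estimate: x̄₁ - x̄₂ = 118 - 111 = 7

Standard error: SE = √(s₁²/n₁ + s₂²/n₂)
= √(10²/46 + 19²/52)
= √(2.173913 + 6.942308)
= 3.019308

For 98% confidence, z* = 2.326 (from standard normal table)
Margin of error: E = z* × SE = 2.326 × 3.019308 = 7.0229

Z-interval: (x̄₁ - x̄₂) ± E = 7 ± 7.0229 = (-0.0229, 14.0229)

Rounded to 2 decimal places:

(-0.02, 14.02)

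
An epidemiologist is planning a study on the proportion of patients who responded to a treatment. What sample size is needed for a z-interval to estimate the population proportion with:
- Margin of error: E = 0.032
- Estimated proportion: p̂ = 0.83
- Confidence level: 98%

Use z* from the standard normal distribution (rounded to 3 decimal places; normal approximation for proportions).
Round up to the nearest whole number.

Using z* for proportion z-interval (normal approximation).

For 98% confidence, z* = 2.326 (from standard normal table)

Sample size formula for proportion z-interval: n = z*²p̂(1-p̂)/E²

n = 2.326² × 0.83 × 0.17 / 0.032²
  = 5.410276 × 0.1411 / 0.001024
  = 745.4980

Round up to the nearest whole number: n = 746

746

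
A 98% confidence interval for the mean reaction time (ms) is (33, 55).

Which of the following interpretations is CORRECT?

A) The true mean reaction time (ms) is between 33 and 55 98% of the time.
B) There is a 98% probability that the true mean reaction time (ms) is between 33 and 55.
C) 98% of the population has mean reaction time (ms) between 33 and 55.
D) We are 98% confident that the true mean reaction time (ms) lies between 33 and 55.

A confidence interval represents our confidence in the procedure, not a probability statement about the parameter.

Key concept: If we repeated this sampling process many times and computed a 98% CI each time, about 98% of those intervals would contain the true population parameter.

For this specific interval (33, 55):
- Midpoint (point estimate): 44
- Margin of error: 11

The correct interpretation is the one stating confidence that the true parameter lies in the interval — option D.

D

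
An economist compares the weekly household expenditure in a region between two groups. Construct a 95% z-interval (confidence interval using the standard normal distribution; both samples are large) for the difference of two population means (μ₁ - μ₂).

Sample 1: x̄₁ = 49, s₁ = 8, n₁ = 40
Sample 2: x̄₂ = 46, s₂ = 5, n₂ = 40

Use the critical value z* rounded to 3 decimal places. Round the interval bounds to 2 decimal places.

Both samples are large (n₁ = 40 ≥ 30, n₂ = 40 ≥ 30), so a z-interval for the difference of means applies.

Point estimate: x̄₁ - x̄₂ = 49 - 46 = 3

Standard error: SE = √(s₁²/n₁ + s₂²/n₂)
= √(8²/40 + 5²/40)
= √(1.600000 + 0.625000)
= 1.491643

For 95% confidence, z* = 1.96 (from standard normal table)
Margin of error: E = z* × SE = 1.96 × 1.491643 = 2.9236

Z-interval: (x̄₁ - x̄₂) ± E = 3 ± 2.9236 = (0.0764, 5.9236)

Rounded to 2 decimal places:

(0.08, 5.92)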